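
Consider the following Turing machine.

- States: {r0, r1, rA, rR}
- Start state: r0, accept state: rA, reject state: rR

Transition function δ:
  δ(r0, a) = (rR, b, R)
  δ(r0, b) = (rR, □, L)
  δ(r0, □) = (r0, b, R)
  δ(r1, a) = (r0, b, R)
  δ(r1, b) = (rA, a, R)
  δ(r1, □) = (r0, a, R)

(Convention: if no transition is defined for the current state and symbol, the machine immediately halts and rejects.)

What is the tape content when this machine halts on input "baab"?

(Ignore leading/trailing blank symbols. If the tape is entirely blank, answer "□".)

Execution trace:
Initial: [r0]baab
Step 1: δ(r0, b) = (rR, □, L) → [rR]□□aab

The machine reaches the reject state rR and halts.

Final tape (ignoring leading/trailing blanks): aab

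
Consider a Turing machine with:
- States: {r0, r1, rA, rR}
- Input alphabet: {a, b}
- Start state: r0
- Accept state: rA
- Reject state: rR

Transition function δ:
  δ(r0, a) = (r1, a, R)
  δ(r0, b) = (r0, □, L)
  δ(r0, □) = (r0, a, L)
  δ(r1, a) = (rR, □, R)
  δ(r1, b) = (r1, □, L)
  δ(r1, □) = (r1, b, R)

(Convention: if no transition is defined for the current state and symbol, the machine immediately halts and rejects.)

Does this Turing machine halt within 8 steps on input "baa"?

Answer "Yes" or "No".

Execution trace:
Initial: [r0]baa
Step 1: δ(r0, b) = (r0, □, L) → [r0]□□aa
Step 2: δ(r0, □) = (r0, a, L) → [r0]□a□aa
Step 3: δ(r0, □) = (r0, a, L) → [r0]□aa□aa
Step 4: δ(r0, □) = (r0, a, L) → [r0]□aaa□aa
Step 5: δ(r0, □) = (r0, a, L) → [r0]□aaaa□aa
Step 6: δ(r0, □) = (r0, a, L) → [r0]□aaaaa□aa
Step 7: δ(r0, □) = (r0, a, L) → [r0]□aaaaaa□aa
Step 8: δ(r0, □) = (r0, a, L) → [r0]□aaaaaaa□aa

The machine has not reached a halting state after 8 steps.
The machine did not halt within the 8-step bound.

Answer: No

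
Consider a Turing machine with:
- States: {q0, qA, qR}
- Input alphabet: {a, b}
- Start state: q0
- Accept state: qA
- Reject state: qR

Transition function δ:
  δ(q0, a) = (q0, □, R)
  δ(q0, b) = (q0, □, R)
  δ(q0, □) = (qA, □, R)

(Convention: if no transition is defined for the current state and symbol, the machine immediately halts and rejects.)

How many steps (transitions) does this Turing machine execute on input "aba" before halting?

Execution trace:
Initial: [q0]aba
Step 1: δ(q0, a) = (q0, □, R) → □[q0]ba
Step 2: δ(q0, b) = (q0, □, R) → □□[q0]a
Step 3: δ(q0, a) = (q0, □, R) → □□□[q0]□
Step 4: δ(q0, □) = (qA, □, R) → □□□□[qA]□

The machine reaches the accept state qA and halts.

The machine executed 4 steps before halting.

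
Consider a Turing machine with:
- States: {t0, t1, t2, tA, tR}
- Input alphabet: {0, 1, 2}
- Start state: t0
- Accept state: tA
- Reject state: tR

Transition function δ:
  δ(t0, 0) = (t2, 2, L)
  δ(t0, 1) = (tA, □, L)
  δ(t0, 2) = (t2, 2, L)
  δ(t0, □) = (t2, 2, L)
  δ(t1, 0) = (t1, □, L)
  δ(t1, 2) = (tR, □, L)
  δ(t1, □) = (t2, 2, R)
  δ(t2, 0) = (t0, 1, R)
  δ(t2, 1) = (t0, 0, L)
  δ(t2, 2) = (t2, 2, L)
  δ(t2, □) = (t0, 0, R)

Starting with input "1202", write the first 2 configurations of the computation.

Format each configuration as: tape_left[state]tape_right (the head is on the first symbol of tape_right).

Transitions applied:
Step 1: δ(t0, 1) = (tA, □, L)

The first 2 configurations are:
[t0]1202 ⊢ [tA]□□202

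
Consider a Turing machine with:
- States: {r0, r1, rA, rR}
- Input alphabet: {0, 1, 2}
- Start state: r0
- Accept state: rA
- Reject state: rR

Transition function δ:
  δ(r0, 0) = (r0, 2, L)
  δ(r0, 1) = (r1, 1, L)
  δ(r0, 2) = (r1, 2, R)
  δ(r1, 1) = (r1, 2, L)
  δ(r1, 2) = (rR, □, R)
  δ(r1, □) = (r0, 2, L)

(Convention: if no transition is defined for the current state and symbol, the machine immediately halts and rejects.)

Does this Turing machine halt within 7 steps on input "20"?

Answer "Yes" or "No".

Execution trace:
Initial: [r0]20
Step 1: δ(r0, 2) = (r1, 2, R) → 2[r1]0

No transition is defined for δ(r1, 0). By convention the machine halts and rejects.
The machine halted after 1 step (within the 7-step bound).

Answer: Yes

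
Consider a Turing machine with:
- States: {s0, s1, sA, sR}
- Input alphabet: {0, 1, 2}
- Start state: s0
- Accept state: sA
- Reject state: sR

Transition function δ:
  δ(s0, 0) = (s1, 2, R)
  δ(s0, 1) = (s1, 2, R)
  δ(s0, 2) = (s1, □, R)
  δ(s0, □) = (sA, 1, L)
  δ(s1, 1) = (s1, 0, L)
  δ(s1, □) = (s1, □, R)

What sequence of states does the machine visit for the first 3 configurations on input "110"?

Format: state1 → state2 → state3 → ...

Execution trace:
Initial: [s0]110
Step 1: δ(s0, 1) = (s1, 2, R) → 2[s1]10
Step 2: δ(s1, 1) = (s1, 0, L) → [s1]200

No transition is defined for δ(s1, 2). By convention the machine halts and rejects.

State sequence: s0 → s1 → s1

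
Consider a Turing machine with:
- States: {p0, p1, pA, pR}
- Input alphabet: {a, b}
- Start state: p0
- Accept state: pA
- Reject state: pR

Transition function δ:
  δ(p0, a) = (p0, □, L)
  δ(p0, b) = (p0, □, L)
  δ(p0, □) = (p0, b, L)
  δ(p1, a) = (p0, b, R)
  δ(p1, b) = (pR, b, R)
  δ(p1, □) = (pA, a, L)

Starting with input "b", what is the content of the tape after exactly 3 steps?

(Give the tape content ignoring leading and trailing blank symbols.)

Execution trace:
Initial: [p0]b
Step 1: δ(p0, b) = (p0, □, L) → [p0]□□
Step 2: δ(p0, □) = (p0, b, L) → [p0]□b□
Step 3: δ(p0, □) = (p0, b, L) → [p0]□bb□

After 3 steps, the tape (ignoring leading/trailing blanks) is: bb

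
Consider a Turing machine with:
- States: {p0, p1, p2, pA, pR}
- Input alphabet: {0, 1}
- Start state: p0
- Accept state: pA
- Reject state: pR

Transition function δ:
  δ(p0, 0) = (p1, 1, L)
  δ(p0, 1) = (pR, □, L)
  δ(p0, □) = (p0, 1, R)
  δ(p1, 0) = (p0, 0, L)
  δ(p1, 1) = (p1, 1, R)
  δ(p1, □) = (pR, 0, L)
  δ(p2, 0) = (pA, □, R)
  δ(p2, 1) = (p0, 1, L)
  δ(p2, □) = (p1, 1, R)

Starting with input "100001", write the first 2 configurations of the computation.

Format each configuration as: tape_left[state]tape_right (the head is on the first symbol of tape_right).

Transitions applied:
Step 1: δ(p0, 1) = (pR, □, L)

The first 2 configurations are:
[p0]100001 ⊢ [pR]□□00001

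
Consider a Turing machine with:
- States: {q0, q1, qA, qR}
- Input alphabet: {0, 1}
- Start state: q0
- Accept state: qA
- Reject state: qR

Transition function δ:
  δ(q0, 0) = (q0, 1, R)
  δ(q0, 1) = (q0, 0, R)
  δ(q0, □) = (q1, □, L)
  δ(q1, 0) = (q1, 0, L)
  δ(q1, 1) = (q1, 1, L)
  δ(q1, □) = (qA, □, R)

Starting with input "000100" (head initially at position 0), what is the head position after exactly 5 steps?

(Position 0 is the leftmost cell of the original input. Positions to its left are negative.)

Execution trace (head position shown):
Step 0: [q0]000100  (head at position 0)
Step 1: move right → 1[q0]00100  (head at position 1)
Step 2: move right → 11[q0]0100  (head at position 2)
Step 3: move right → 111[q0]100  (head at position 3)
Step 4: move right → 1110[q0]00  (head at position 4)
Step 5: move right → 11101[q0]0  (head at position 5)

After 5 steps, the head is at position 5.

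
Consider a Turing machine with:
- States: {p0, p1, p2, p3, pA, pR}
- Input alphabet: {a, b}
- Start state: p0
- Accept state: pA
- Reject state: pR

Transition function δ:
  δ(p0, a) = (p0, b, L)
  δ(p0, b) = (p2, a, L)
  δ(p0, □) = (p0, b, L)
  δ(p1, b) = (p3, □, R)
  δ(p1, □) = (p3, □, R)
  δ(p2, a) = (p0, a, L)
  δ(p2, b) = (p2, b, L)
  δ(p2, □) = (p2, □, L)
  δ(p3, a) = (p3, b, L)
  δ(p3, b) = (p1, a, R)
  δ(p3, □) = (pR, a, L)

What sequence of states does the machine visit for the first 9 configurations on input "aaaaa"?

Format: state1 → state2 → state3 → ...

Execution trace:
Initial: [p0]aaaaa
Step 1: δ(p0, a) = (p0, b, L) → [p0]□baaaa
Step 2: δ(p0, □) = (p0, b, L) → [p0]□bbaaaa
Step 3: δ(p0, □) = (p0, b, L) → [p0]□bbbaaaa
Step 4: δ(p0, □) = (p0, b, L) → [p0]□bbbbaaaa
Step 5: δ(p0, □) = (p0, b, L) → [p0]□bbbbbaaaa
Step 6: δ(p0, □) = (p0, b, L) → [p0]□bbbbbbaaaa
Step 7: δ(p0, □) = (p0, b, L) → [p0]□bbbbbbbaaaa
Step 8: δ(p0, □) = (p0, b, L) → [p0]□bbbbbbbbaaaa

State sequence: p0 → p0 → p0 → p0 → p0 → p0 → p0 → p0 → p0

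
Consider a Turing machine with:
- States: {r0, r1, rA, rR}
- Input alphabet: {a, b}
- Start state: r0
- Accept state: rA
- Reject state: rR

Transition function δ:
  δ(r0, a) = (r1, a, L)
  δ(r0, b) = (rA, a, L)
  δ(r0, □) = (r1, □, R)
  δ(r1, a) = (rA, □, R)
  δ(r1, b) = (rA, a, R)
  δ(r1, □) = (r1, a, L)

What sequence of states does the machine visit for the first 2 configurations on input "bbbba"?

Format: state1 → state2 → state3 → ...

Execution trace:
Initial: [r0]bbbba
Step 1: δ(r0, b) = (rA, a, L) → [rA]□abbba

The machine reaches the accept state rA and halts.

State sequence: r0 → rA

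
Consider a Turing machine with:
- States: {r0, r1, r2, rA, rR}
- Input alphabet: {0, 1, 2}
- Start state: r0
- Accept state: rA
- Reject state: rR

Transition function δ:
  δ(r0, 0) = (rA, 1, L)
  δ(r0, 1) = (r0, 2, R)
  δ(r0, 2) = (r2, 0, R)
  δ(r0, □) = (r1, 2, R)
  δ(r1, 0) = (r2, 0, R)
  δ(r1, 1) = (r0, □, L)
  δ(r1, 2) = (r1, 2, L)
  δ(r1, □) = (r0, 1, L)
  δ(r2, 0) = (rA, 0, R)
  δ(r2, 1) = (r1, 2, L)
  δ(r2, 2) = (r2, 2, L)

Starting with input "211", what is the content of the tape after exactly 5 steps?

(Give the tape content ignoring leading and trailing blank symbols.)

Execution trace:
Initial: [r0]211
Step 1: δ(r0, 2) = (r2, 0, R) → 0[r2]11
Step 2: δ(r2, 1) = (r1, 2, L) → [r1]021
Step 3: δ(r1, 0) = (r2, 0, R) → 0[r2]21
Step 4: δ(r2, 2) = (r2, 2, L) → [r2]021
Step 5: δ(r2, 0) = (rA, 0, R) → 0[rA]21

The machine reaches the accept state rA and halts.

After 5 steps, the tape (ignoring leading/trailing blanks) is: 021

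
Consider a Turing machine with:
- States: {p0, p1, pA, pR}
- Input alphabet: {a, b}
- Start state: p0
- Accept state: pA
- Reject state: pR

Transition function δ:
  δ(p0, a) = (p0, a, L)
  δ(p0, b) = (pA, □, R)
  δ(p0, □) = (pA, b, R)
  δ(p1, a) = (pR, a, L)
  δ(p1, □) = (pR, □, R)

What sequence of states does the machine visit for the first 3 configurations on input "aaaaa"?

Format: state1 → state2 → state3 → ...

Execution trace:
Initial: [p0]aaaaa
Step 1: δ(p0, a) = (p0, a, L) → [p0]□aaaaa
Step 2: δ(p0, □) = (pA, b, R) → b[pA]aaaaa

The machine reaches the accept state pA and halts.

State sequence: p0 → p0 → pA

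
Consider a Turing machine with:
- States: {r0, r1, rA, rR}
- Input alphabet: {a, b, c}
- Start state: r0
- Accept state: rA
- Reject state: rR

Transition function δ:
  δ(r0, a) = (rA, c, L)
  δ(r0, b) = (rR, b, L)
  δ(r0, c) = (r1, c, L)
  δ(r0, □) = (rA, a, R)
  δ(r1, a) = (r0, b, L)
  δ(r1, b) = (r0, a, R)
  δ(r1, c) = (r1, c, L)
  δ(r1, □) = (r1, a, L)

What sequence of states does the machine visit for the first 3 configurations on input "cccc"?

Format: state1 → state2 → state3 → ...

Execution trace:
Initial: [r0]cccc
Step 1: δ(r0, c) = (r1, c, L) → [r1]□cccc
Step 2: δ(r1, □) = (r1, a, L) → [r1]□acccc

State sequence: r0 → r1 → r1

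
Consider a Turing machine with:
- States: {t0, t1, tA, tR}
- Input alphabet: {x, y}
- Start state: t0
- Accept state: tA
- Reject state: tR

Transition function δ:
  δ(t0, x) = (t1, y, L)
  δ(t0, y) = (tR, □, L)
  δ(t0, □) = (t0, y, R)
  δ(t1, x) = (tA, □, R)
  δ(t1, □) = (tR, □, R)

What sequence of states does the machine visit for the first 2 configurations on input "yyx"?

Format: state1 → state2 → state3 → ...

Execution trace:
Initial: [t0]yyx
Step 1: δ(t0, y) = (tR, □, L) → [tR]□□yx

The machine reaches the reject state tR and halts.

State sequence: t0 → tR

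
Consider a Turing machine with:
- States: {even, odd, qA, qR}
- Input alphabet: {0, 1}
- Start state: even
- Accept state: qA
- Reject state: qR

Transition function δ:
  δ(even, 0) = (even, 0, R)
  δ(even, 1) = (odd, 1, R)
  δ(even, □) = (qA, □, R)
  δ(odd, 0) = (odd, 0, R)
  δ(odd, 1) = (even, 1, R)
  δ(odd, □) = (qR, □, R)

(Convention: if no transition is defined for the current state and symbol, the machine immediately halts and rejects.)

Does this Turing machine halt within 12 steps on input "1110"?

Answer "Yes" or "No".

Execution trace:
Initial: [even]1110
Step 1: δ(even, 1) = (odd, 1, R) → 1[odd]110
Step 2: δ(odd, 1) = (even, 1, R) → 11[even]10
Step 3: δ(even, 1) = (odd, 1, R) → 111[odd]0
Step 4: δ(odd, 0) = (odd, 0, R) → 1110[odd]□
Step 5: δ(odd, □) = (qR, □, R) → 1110□[qR]□

The machine reaches the reject state qR and halts.
The machine halted after 5 steps (within the 12-step bound).

Answer: Yes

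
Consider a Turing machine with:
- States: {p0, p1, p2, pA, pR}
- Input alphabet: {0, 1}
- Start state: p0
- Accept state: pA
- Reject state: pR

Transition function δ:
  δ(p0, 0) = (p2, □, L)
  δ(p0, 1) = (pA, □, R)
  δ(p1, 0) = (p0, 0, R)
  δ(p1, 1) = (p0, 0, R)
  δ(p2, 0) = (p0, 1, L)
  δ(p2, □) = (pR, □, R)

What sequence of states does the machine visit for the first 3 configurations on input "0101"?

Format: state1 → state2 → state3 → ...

Execution trace:
Initial: [p0]0101
Step 1: δ(p0, 0) = (p2, □, L) → [p2]□□101
Step 2: δ(p2, □) = (pR, □, R) → □[pR]□101

The machine reaches the reject state pR and halts.

State sequence: p0 → p2 → pR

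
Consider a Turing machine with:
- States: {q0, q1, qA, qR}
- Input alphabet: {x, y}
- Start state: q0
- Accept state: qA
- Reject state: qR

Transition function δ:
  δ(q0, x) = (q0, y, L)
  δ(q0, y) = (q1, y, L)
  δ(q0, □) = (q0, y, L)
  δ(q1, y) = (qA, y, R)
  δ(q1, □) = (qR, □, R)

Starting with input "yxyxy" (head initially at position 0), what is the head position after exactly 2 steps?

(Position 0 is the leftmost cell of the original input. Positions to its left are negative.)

Execution trace (head position shown):
Step 0: [q0]yxyxy  (head at position 0)
Step 1: move left → [q1]□yxyxy  (head at position -1)
Step 2: move right → □[qR]yxyxy  (head at position 0)

After 2 steps, the head is at position 0.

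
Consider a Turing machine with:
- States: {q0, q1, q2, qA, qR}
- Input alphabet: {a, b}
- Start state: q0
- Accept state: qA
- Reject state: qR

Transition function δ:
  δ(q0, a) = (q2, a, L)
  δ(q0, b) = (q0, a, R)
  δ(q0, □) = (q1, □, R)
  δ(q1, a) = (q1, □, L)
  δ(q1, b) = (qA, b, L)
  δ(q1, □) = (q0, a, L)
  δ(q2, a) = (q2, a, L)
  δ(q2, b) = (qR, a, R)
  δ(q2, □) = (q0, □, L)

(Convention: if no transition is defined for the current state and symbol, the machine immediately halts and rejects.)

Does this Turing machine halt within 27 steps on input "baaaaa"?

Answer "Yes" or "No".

Execution trace:
Initial: [q0]baaaaa
Step 1: δ(q0, b) = (q0, a, R) → a[q0]aaaaa
Step 2: δ(q0, a) = (q2, a, L) → [q2]aaaaaa
Step 3: δ(q2, a) = (q2, a, L) → [q2]□aaaaaa
Step 4: δ(q2, □) = (q0, □, L) → [q0]□□aaaaaa
Step 5: δ(q0, □) = (q1, □, R) → □[q1]□aaaaaa
Step 6: δ(q1, □) = (q0, a, L) → [q0]□aaaaaaa
Step 7: δ(q0, □) = (q1, □, R) → □[q1]aaaaaaa
Step 8: δ(q1, a) = (q1, □, L) → [q1]□□aaaaaa
Step 9: δ(q1, □) = (q0, a, L) → [q0]□a□aaaaaa
Step 10: δ(q0, □) = (q1, □, R) → □[q1]a□aaaaaa
Step 11: δ(q1, a) = (q1, □, L) → [q1]□□□aaaaaa
Step 12: δ(q1, □) = (q0, a, L) → [q0]□a□□aaaaaa
Step 13: δ(q0, □) = (q1, □, R) → □[q1]a□□aaaaaa
Step 14: δ(q1, a) = (q1, □, L) → [q1]□□□□aaaaaa
Step 15: δ(q1, □) = (q0, a, L) → [q0]□a□□□aaaaaa
Step 16: δ(q0, □) = (q1, □, R) → □[q1]a□□□aaaaaa
Step 17: δ(q1, a) = (q1, □, L) → [q1]□□□□□aaaaaa
Step 18: δ(q1, □) = (q0, a, L) → [q0]□a□□□□aaaaaa
Step 19: δ(q0, □) = (q1, □, R) → □[q1]a□□□□aaaaaa
Step 20: δ(q1, a) = (q1, □, L) → [q1]□□□□□□aaaaaa
Step 21: δ(q1, □) = (q0, a, L) → [q0]□a□□□□□aaaaaa
Step 22: δ(q0, □) = (q1, □, R) → □[q1]a□□□□□aaaaaa
Step 23: δ(q1, a) = (q1, □, L) → [q1]□□□□□□□aaaaaa
Step 24: δ(q1, □) = (q0, a, L) → [q0]□a□□□□□□aaaaaa
Step 25: δ(q0, □) = (q1, □, R) → □[q1]a□□□□□□aaaaaa
Step 26: δ(q1, a) = (q1, □, L) → [q1]□□□□□□□□aaaaaa
Step 27: δ(q1, □) = (q0, a, L) → [q0]□a□□□□□□□aaaaaa

The machine has not reached a halting state after 27 steps.
The machine did not halt within the 27-step bound.

Answer: No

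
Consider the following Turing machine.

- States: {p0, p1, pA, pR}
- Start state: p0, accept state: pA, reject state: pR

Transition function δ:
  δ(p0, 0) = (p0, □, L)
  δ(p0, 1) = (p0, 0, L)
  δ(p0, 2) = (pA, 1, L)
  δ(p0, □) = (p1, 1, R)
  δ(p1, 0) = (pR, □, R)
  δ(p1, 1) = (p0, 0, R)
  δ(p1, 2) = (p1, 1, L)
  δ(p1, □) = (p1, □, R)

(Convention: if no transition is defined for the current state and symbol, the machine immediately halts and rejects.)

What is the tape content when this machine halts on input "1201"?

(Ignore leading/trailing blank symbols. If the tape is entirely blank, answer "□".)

Execution trace:
Initial: [p0]1201
Step 1: δ(p0, 1) = (p0, 0, L) → [p0]□0201
Step 2: δ(p0, □) = (p1, 1, R) → 1[p1]0201
Step 3: δ(p1, 0) = (pR, □, R) → 1□[pR]201

The machine reaches the reject state pR and halts.

Final tape (ignoring leading/trailing blanks): 1□201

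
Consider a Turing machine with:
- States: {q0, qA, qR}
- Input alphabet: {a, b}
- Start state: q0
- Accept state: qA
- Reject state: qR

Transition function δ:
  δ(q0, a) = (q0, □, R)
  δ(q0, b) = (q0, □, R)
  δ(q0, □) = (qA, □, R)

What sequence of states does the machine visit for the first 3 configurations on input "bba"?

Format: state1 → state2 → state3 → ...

Execution trace:
Initial: [q0]bba
Step 1: δ(q0, b) = (q0, □, R) → □[q0]ba
Step 2: δ(q0, b) = (q0, □, R) → □□[q0]a

State sequence: q0 → q0 → q0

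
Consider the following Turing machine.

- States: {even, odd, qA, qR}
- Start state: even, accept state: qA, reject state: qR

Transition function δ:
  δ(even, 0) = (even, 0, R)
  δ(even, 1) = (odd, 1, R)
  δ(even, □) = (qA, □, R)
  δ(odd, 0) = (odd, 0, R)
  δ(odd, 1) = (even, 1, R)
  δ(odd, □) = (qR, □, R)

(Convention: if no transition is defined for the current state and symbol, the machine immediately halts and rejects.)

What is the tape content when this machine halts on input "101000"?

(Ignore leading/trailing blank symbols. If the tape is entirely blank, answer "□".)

Execution trace:
Initial: [even]101000
Step 1: δ(even, 1) = (odd, 1, R) → 1[odd]01000
Step 2: δ(odd, 0) = (odd, 0, R) → 10[odd]1000
Step 3: δ(odd, 1) = (even, 1, R) → 101[even]000
Step 4: δ(even, 0) = (even, 0, R) → 1010[even]00
Step 5: δ(even, 0) = (even, 0, R) → 10100[even]0
Step 6: δ(even, 0) = (even, 0, R) → 101000[even]□
Step 7: δ(even, □) = (qA, □, R) → 101000□[qA]□

The machine reaches the accept state qA and halts.

Final tape (ignoring leading/trailing blanks): 101000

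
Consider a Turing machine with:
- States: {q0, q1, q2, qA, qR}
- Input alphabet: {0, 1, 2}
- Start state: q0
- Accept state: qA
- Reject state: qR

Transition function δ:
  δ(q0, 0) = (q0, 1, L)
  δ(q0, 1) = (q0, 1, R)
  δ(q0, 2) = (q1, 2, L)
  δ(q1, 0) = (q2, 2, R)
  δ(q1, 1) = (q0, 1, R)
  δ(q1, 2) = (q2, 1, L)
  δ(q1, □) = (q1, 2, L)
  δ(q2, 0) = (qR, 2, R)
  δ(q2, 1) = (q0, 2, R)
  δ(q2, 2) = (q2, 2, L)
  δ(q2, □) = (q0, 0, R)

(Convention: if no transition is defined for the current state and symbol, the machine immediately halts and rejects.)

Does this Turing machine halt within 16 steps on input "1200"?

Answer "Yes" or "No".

Execution trace:
Initial: [q0]1200
Step 1: δ(q0, 1) = (q0, 1, R) → 1[q0]200
Step 2: δ(q0, 2) = (q1, 2, L) → [q1]1200
Step 3: δ(q1, 1) = (q0, 1, R) → 1[q0]200
Step 4: δ(q0, 2) = (q1, 2, L) → [q1]1200
Step 5: δ(q1, 1) = (q0, 1, R) → 1[q0]200
Step 6: δ(q0, 2) = (q1, 2, L) → [q1]1200
Step 7: δ(q1, 1) = (q0, 1, R) → 1[q0]200
Step 8: δ(q0, 2) = (q1, 2, L) → [q1]1200
Step 9: δ(q1, 1) = (q0, 1, R) → 1[q0]200
Step 10: δ(q0, 2) = (q1, 2, L) → [q1]1200
Step 11: δ(q1, 1) = (q0, 1, R) → 1[q0]200
Step 12: δ(q0, 2) = (q1, 2, L) → [q1]1200
Step 13: δ(q1, 1) = (q0, 1, R) → 1[q0]200
Step 14: δ(q0, 2) = (q1, 2, L) → [q1]1200
Step 15: δ(q1, 1) = (q0, 1, R) → 1[q0]200
Step 16: δ(q0, 2) = (q1, 2, L) → [q1]1200

The machine has not reached a halting state after 16 steps.
The machine did not halt within the 16-step bound.

Answer: No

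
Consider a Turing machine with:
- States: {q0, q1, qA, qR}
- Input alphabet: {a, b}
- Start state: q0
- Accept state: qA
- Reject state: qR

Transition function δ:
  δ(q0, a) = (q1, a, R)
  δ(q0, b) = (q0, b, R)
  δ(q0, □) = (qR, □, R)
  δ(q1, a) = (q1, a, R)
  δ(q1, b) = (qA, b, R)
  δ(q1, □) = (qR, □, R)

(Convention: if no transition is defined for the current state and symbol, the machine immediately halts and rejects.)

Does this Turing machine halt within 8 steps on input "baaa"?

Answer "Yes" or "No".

Execution trace:
Initial: [q0]baaa
Step 1: δ(q0, b) = (q0, b, R) → b[q0]aaa
Step 2: δ(q0, a) = (q1, a, R) → ba[q1]aa
Step 3: δ(q1, a) = (q1, a, R) → baa[q1]a
Step 4: δ(q1, a) = (q1, a, R) → baaa[q1]□
Step 5: δ(q1, □) = (qR, □, R) → baaa□[qR]□

The machine reaches the reject state qR and halts.
The machine halted after 5 steps (within the 8-step bound).

Answer: Yes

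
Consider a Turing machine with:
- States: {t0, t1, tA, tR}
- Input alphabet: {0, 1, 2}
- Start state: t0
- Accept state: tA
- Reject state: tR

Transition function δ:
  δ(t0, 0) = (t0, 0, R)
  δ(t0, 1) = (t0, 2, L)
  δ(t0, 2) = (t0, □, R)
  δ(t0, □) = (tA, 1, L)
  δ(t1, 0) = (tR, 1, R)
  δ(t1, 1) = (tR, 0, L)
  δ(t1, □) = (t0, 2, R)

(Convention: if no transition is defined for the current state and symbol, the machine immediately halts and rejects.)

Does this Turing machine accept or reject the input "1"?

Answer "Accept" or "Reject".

Execution trace:
Initial: [t0]1
Step 1: δ(t0, 1) = (t0, 2, L) → [t0]□2
Step 2: δ(t0, □) = (tA, 1, L) → [tA]□12

The machine reaches the accept state tA and halts.

Answer: Accept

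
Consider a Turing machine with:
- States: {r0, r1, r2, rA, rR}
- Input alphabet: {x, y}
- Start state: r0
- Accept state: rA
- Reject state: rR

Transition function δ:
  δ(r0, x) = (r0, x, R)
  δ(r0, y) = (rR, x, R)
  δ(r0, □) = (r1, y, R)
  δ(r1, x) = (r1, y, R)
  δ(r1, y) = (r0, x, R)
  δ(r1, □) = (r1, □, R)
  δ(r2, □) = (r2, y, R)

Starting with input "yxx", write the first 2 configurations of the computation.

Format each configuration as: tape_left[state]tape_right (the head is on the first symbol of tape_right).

Transitions applied:
Step 1: δ(r0, y) = (rR, x, R)

The first 2 configurations are:
[r0]yxx ⊢ x[rR]xx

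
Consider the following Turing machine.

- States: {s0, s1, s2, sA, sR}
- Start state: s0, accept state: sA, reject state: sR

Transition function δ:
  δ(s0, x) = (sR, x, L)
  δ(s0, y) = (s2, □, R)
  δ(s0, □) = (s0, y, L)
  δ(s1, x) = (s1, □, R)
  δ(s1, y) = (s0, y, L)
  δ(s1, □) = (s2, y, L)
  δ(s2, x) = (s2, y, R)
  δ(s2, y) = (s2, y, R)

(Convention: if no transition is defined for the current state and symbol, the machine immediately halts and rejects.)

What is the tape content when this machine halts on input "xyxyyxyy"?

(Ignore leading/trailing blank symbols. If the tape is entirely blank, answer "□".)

Execution trace:
Initial: [s0]xyxyyxyy
Step 1: δ(s0, x) = (sR, x, L) → [sR]□xyxyyxyy

The machine reaches the reject state sR and halts.

Final tape (ignoring leading/trailing blanks): xyxyyxyy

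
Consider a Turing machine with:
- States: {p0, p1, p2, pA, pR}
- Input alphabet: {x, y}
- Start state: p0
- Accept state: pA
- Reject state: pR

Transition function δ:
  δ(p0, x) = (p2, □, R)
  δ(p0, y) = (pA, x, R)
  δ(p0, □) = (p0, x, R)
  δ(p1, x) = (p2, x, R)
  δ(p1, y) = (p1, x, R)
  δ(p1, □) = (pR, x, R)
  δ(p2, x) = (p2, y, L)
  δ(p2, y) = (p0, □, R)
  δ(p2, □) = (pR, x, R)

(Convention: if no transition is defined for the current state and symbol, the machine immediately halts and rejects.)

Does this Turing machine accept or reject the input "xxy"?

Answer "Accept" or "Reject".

Execution trace:
Initial: [p0]xxy
Step 1: δ(p0, x) = (p2, □, R) → □[p2]xy
Step 2: δ(p2, x) = (p2, y, L) → [p2]□yy
Step 3: δ(p2, □) = (pR, x, R) → x[pR]yy

The machine reaches the reject state pR and halts.

Answer: Reject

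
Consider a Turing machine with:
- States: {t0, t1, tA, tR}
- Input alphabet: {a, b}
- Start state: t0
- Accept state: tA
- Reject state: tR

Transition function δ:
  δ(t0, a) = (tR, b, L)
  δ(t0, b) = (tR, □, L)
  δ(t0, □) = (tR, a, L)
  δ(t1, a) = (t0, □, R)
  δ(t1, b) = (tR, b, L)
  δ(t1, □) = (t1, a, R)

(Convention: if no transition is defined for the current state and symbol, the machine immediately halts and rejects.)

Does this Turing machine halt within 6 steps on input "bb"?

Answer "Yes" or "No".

Execution trace:
Initial: [t0]bb
Step 1: δ(t0, b) = (tR, □, L) → [tR]□□b

The machine reaches the reject state tR and halts.
The machine halted after 1 step (within the 6-step bound).

Answer: Yes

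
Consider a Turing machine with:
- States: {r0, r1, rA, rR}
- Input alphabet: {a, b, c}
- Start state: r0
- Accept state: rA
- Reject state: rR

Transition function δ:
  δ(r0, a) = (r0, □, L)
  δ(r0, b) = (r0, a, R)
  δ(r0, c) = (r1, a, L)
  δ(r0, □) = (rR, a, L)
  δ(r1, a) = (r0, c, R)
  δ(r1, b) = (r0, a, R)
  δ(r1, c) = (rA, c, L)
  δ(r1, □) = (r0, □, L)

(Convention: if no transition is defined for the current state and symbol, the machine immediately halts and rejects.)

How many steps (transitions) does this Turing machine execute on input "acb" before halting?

Execution trace:
Initial: [r0]acb
Step 1: δ(r0, a) = (r0, □, L) → [r0]□□cb
Step 2: δ(r0, □) = (rR, a, L) → [rR]□a□cb

The machine reaches the reject state rR and halts.

The machine executed 2 steps before halting.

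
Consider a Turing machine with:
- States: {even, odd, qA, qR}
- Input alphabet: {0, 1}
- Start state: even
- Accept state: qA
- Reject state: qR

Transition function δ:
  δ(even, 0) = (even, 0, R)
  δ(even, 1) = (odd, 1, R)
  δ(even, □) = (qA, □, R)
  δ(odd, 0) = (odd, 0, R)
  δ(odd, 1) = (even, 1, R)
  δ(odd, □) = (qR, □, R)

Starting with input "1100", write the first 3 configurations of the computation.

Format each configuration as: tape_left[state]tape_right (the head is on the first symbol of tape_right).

Transitions applied:
Step 1: δ(even, 1) = (odd, 1, R)
Step 2: δ(odd, 1) = (even, 1, R)

The first 3 configurations are:
[even]1100 ⊢ 1[odd]100 ⊢ 11[even]00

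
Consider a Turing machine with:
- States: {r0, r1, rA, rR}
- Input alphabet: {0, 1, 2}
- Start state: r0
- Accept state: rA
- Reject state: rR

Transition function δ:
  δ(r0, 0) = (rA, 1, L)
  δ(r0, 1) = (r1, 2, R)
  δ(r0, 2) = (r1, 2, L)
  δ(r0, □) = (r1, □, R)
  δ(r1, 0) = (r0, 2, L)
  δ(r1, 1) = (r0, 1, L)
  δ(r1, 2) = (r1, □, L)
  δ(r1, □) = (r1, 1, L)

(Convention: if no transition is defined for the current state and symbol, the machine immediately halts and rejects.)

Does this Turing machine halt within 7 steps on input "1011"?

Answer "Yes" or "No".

Execution trace:
Initial: [r0]1011
Step 1: δ(r0, 1) = (r1, 2, R) → 2[r1]011
Step 2: δ(r1, 0) = (r0, 2, L) → [r0]2211
Step 3: δ(r0, 2) = (r1, 2, L) → [r1]□2211
Step 4: δ(r1, □) = (r1, 1, L) → [r1]□12211
Step 5: δ(r1, □) = (r1, 1, L) → [r1]□112211
Step 6: δ(r1, □) = (r1, 1, L) → [r1]□1112211
Step 7: δ(r1, □) = (r1, 1, L) → [r1]□11112211

The machine has not reached a halting state after 7 steps.
The machine did not halt within the 7-step bound.

Answer: No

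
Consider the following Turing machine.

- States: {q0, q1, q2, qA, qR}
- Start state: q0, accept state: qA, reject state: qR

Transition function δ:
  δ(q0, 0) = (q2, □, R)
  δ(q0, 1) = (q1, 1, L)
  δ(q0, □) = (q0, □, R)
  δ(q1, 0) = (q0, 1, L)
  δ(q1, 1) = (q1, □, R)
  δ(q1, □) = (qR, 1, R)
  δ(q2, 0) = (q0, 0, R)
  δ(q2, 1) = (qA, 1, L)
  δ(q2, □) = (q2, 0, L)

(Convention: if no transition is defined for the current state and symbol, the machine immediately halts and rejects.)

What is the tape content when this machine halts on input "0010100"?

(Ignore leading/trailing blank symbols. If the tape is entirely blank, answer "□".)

Execution trace:
Initial: [q0]0010100
Step 1: δ(q0, 0) = (q2, □, R) → □[q2]010100
Step 2: δ(q2, 0) = (q0, 0, R) → □0[q0]10100
Step 3: δ(q0, 1) = (q1, 1, L) → □[q1]010100
Step 4: δ(q1, 0) = (q0, 1, L) → [q0]□110100
Step 5: δ(q0, □) = (q0, □, R) → □[q0]110100
Step 6: δ(q0, 1) = (q1, 1, L) → [q1]□110100
Step 7: δ(q1, □) = (qR, 1, R) → 1[qR]110100

The machine reaches the reject state qR and halts.

Final tape (ignoring leading/trailing blanks): 1110100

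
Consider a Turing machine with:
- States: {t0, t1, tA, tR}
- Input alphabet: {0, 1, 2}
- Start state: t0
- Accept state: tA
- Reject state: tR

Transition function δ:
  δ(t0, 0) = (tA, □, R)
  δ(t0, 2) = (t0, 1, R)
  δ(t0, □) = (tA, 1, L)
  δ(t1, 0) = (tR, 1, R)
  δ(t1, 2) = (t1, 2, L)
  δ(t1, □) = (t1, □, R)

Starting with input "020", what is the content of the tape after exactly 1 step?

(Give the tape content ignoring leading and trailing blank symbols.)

Execution trace:
Initial: [t0]020
Step 1: δ(t0, 0) = (tA, □, R) → □[tA]20

The machine reaches the accept state tA and halts.

After 1 step, the tape (ignoring leading/trailing blanks) is: 20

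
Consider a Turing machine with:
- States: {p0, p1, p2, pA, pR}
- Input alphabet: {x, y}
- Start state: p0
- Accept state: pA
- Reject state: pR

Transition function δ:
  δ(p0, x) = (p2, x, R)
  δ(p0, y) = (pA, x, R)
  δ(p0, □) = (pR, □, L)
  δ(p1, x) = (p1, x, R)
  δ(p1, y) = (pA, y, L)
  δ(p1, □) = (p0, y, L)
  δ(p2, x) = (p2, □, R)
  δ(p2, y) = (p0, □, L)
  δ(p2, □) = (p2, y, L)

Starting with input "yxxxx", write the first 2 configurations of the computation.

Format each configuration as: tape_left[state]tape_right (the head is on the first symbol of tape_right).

Transitions applied:
Step 1: δ(p0, y) = (pA, x, R)

The first 2 configurations are:
[p0]yxxxx ⊢ x[pA]xxxx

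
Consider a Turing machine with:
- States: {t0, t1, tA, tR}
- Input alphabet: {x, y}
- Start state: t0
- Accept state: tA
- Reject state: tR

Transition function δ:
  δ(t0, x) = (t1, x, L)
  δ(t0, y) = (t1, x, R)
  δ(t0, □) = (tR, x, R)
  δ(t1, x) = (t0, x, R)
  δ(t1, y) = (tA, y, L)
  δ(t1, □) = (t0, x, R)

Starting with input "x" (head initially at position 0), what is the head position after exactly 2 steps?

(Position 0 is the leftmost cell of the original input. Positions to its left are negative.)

Execution trace (head position shown):
Step 0: [t0]x  (head at position 0)
Step 1: move left → [t1]□x  (head at position -1)
Step 2: move right → x[t0]x  (head at position 0)

After 2 steps, the head is at position 0.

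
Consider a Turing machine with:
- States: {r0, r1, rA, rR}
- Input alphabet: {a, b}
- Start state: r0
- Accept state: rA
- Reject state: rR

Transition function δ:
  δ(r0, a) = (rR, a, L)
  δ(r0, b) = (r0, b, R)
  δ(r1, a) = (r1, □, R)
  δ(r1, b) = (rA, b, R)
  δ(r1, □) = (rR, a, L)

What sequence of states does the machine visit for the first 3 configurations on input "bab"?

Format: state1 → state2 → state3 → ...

Execution trace:
Initial: [r0]bab
Step 1: δ(r0, b) = (r0, b, R) → b[r0]ab
Step 2: δ(r0, a) = (rR, a, L) → [rR]bab

The machine reaches the reject state rR and halts.

State sequence: r0 → r0 → rR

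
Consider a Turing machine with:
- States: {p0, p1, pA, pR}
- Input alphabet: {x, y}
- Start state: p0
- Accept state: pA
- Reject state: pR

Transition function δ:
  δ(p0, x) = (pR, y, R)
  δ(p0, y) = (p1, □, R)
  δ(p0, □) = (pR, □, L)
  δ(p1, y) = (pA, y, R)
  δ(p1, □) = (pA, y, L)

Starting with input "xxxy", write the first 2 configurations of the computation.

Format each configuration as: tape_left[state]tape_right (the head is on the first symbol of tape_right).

Transitions applied:
Step 1: δ(p0, x) = (pR, y, R)

The first 2 configurations are:
[p0]xxxy ⊢ y[pR]xxy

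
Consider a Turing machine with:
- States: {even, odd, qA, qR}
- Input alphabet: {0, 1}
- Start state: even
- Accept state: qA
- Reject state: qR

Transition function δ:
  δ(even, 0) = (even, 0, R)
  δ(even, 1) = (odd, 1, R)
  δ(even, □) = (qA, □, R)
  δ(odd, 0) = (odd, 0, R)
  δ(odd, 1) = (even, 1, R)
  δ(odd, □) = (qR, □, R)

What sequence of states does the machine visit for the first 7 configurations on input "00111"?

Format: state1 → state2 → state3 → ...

Execution trace:
Initial: [even]00111
Step 1: δ(even, 0) = (even, 0, R) → 0[even]0111
Step 2: δ(even, 0) = (even, 0, R) → 00[even]111
Step 3: δ(even, 1) = (odd, 1, R) → 001[odd]11
Step 4: δ(odd, 1) = (even, 1, R) → 0011[even]1
Step 5: δ(even, 1) = (odd, 1, R) → 00111[odd]□
Step 6: δ(odd, □) = (qR, □, R) → 00111□[qR]□

The machine reaches the reject state qR and halts.

State sequence: even → even → even → odd → even → odd → qR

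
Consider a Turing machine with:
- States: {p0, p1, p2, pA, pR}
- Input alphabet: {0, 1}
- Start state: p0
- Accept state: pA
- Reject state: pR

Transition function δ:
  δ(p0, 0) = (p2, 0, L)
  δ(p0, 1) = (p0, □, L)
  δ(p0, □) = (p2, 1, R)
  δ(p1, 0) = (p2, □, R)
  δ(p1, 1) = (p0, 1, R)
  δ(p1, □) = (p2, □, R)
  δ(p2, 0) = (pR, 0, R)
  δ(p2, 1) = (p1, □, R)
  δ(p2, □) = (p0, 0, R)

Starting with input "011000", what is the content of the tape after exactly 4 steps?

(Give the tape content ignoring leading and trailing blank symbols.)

Execution trace:
Initial: [p0]011000
Step 1: δ(p0, 0) = (p2, 0, L) → [p2]□011000
Step 2: δ(p2, □) = (p0, 0, R) → 0[p0]011000
Step 3: δ(p0, 0) = (p2, 0, L) → [p2]0011000
Step 4: δ(p2, 0) = (pR, 0, R) → 0[pR]011000

The machine reaches the reject state pR and halts.

After 4 steps, the tape (ignoring leading/trailing blanks) is: 0011000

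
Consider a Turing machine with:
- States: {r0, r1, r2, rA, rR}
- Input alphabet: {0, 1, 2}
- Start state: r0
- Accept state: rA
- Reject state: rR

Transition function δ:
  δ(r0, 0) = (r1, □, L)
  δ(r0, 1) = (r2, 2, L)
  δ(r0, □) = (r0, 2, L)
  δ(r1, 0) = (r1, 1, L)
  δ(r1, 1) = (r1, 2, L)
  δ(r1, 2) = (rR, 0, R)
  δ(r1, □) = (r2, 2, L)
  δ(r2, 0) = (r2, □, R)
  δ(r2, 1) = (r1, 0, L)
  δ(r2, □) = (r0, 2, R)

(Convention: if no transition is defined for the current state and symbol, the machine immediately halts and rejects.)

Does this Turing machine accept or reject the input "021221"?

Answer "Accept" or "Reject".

Execution trace:
Initial: [r0]021221
Step 1: δ(r0, 0) = (r1, □, L) → [r1]□□21221
Step 2: δ(r1, □) = (r2, 2, L) → [r2]□2□21221
Step 3: δ(r2, □) = (r0, 2, R) → 2[r0]2□21221

No transition is defined for δ(r0, 2). By convention the machine halts and rejects.

Answer: Reject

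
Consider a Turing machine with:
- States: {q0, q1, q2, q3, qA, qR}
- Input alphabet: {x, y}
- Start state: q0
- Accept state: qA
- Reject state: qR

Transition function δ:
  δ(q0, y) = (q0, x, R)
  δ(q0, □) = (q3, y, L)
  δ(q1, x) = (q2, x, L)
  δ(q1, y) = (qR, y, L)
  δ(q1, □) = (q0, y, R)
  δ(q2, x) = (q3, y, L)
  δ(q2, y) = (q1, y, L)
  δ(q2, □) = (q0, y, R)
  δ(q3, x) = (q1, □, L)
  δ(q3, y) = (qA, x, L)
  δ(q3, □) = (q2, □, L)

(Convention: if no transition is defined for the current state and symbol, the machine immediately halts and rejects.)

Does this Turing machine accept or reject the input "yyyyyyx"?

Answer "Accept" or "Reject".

Execution trace:
Initial: [q0]yyyyyyx
Step 1: δ(q0, y) = (q0, x, R) → x[q0]yyyyyx
Step 2: δ(q0, y) = (q0, x, R) → xx[q0]yyyyx
Step 3: δ(q0, y) = (q0, x, R) → xxx[q0]yyyx
Step 4: δ(q0, y) = (q0, x, R) → xxxx[q0]yyx
Step 5: δ(q0, y) = (q0, x, R) → xxxxx[q0]yx
Step 6: δ(q0, y) = (q0, x, R) → xxxxxx[q0]x

No transition is defined for δ(q0, x). By convention the machine halts and rejects.

Answer: Reject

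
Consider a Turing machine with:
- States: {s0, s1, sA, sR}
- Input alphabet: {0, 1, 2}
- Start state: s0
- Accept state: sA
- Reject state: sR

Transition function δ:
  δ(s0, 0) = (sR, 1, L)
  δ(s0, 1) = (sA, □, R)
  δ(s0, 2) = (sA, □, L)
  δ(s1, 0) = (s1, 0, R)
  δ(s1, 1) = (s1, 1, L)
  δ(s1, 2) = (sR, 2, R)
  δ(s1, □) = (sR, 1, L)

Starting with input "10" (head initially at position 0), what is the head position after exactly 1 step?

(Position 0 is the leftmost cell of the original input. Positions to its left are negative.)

Execution trace (head position shown):
Step 0: [s0]10  (head at position 0)
Step 1: move right → □[sA]0  (head at position 1)

After 1 step, the head is at position 1.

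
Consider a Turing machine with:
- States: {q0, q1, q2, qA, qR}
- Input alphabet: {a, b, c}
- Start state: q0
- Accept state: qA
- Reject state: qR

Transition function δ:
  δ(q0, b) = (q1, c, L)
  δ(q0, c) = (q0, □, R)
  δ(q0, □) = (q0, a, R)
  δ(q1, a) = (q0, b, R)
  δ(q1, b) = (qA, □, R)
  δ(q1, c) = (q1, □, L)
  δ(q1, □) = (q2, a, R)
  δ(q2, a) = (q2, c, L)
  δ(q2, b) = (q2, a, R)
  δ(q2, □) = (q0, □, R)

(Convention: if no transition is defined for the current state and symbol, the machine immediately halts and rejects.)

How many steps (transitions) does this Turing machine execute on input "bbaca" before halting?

Execution trace:
Initial: [q0]bbaca
Step 1: δ(q0, b) = (q1, c, L) → [q1]□cbaca
Step 2: δ(q1, □) = (q2, a, R) → a[q2]cbaca

No transition is defined for δ(q2, c). By convention the machine halts and rejects.

The machine executed 2 steps before halting.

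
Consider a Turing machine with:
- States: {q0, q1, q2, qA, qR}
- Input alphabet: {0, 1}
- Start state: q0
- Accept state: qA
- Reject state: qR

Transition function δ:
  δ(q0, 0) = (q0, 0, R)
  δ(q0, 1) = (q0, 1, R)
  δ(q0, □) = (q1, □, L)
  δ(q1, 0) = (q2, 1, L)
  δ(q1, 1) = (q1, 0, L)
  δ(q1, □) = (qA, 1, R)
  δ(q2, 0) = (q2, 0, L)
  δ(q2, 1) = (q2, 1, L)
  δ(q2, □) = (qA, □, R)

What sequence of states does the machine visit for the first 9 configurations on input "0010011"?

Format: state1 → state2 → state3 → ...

Execution trace:
Initial: [q0]0010011
Step 1: δ(q0, 0) = (q0, 0, R) → 0[q0]010011
Step 2: δ(q0, 0) = (q0, 0, R) → 00[q0]10011
Step 3: δ(q0, 1) = (q0, 1, R) → 001[q0]0011
Step 4: δ(q0, 0) = (q0, 0, R) → 0010[q0]011
Step 5: δ(q0, 0) = (q0, 0, R) → 00100[q0]11
Step 6: δ(q0, 1) = (q0, 1, R) → 001001[q0]1
Step 7: δ(q0, 1) = (q0, 1, R) → 0010011[q0]□
Step 8: δ(q0, □) = (q1, □, L) → 001001[q1]1□

State sequence: q0 → q0 → q0 → q0 → q0 → q0 → q0 → q0 → q1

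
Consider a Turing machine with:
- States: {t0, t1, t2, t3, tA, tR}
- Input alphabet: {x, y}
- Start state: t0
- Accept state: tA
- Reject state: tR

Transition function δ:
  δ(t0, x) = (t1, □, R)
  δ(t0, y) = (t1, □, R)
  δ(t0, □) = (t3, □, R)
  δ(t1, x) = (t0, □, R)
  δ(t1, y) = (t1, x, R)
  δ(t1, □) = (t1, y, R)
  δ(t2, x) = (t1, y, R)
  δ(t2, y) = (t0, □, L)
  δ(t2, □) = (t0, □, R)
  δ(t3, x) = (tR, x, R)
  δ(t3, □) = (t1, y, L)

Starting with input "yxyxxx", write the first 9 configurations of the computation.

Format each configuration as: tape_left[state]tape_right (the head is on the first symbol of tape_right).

Transitions applied:
Step 1: δ(t0, y) = (t1, □, R)
Step 2: δ(t1, x) = (t0, □, R)
Step 3: δ(t0, y) = (t1, □, R)
Step 4: δ(t1, x) = (t0, □, R)
Step 5: δ(t0, x) = (t1, □, R)
Step 6: δ(t1, x) = (t0, □, R)
Step 7: δ(t0, □) = (t3, □, R)
Step 8: δ(t3, □) = (t1, y, L)

The first 9 configurations are:
[t0]yxyxxx ⊢ □[t1]xyxxx ⊢ □□[t0]yxxx ⊢ □□□[t1]xxx ⊢ □□□□[t0]xx ⊢ □□□□□[t1]x ⊢ □□□□□□[t0]□ ⊢ □□□□□□□[t3]□ ⊢ □□□□□□[t1]□y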